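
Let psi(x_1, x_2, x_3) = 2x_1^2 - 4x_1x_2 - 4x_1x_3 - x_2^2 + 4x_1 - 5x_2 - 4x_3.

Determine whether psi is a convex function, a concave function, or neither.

neither

psi is quadratic, so its Hessian is the constant matrix H = [[4, -4, -4], [-4, -2, 0], [-4, 0, 0]].
Leading principal minors: 4, -24, 32.
Neither pattern holds ⇒ H is indefinite ⇒ neither convex nor concave.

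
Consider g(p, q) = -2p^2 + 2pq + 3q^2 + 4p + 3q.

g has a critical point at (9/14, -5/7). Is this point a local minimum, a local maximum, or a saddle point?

saddle point

The Hessian of g is constant: H = [[-4, 2], [2, 6]].
det(H) = (-4)·6 − 2² = -28.
Since det(H) < 0, H is indefinite and the critical point is a saddle point.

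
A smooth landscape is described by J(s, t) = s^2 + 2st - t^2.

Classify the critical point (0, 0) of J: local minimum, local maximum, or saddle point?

saddle point

The Hessian of J is constant: H = [[2, 2], [2, -2]].
det(H) = 2·(-2) − 2² = -8.
Since det(H) < 0, H is indefinite and the critical point is a saddle point.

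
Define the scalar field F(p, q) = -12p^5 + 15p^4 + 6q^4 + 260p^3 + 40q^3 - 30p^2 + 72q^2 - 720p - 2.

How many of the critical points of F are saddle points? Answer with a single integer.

F separates as a function of p plus a function of q, so ∇F=0 decouples.
∂F/∂p = -60(p - 4)(p - 1)(p + 1)(p + 3) = 0 at p ∈ {-3, -1, 1, 4}; ∂F/∂q = 24q(q + 2)(q + 3) = 0 at q ∈ {-3, -2, 0}.
The Hessian is diagonal: diag(F_pp, F_qq). Second derivatives: F_pp(-3)=3360, F_pp(-1)=-1200, F_pp(1)=1440, F_pp(4)=-6300; F_qq(-3)=72, F_qq(-2)=-48, F_qq(0)=144.
Saddle points occur where the two diagonal entries have opposite signs: (-3, -2), (-1, -3), (-1, 0), (1, -2), (4, -3), (4, 0). Count: 6.

6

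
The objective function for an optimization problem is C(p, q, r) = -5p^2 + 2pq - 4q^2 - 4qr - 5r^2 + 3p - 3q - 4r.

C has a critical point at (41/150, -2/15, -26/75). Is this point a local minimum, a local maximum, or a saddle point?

The Hessian is constant: H = [[-10, 2, 0], [2, -8, -4], [0, -4, -10]].
Leading principal minors: Δ₁ = -10, Δ₂ = 76, Δ₃ = -600.
The minors alternate sign starting negative (−, +, −), so H is negative definite: a local maximum.

local maximum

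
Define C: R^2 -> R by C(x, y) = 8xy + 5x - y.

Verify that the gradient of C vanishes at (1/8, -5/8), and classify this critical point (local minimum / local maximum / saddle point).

saddle point

∇C = (8y + 5, 8x - 1); substituting (1/8, -5/8) gives ∇C = (0, 0), so (1/8, -5/8) is indeed a critical point.
The Hessian of C is constant: H = [[0, 8], [8, 0]].
det(H) = 0·0 − 8² = -64.
Since det(H) < 0, H is indefinite and the critical point is a saddle point.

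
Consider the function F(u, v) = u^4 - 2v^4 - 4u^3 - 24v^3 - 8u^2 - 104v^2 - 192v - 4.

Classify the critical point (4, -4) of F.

saddle point

The mixed partial ∂²F/∂u∂v is 0, so the Hessian at any point is diag(F_uu, F_vv) = diag(4(3u^2 - 6u - 4), -8(3v^2 + 18v + 26)).
At (4, -4): H = diag(80, -16).
The eigenvalues have opposite signs, so H is indefinite: a saddle point.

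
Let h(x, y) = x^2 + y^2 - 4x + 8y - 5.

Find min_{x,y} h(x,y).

-25

h(x,y) separates as P(x) + Q(y) − 5, so its minimum is min P + min Q − 5.
P'(x) = 2x - 4 vanishes at x ∈ {2}; Q'(y) = 2y + 8 vanishes at y ∈ {-4}.
Local minima of P (where P''>0): P(2)=-4. Local minima of Q: Q(-4)=-16.
So the global minimum of h is P(2) + Q(-4) − 5 = -4 − 16 − 5 = -25, attained at (2, -4).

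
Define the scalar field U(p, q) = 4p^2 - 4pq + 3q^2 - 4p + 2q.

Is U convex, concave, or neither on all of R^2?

U is quadratic, so its Hessian is the constant matrix H = [[8, -4], [-4, 6]].
det(H) = 32, tr(H) = 14.
det(H) > 0 and tr(H) > 0, so H is positive definite everywhere: convex.

convex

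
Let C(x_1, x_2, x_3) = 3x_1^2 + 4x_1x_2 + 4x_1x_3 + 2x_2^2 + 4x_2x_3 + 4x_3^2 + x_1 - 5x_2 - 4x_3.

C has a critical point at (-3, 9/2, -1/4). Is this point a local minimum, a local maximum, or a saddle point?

The Hessian is constant: H = [[6, 4, 4], [4, 4, 4], [4, 4, 8]].
Leading principal minors: Δ₁ = 6, Δ₂ = 8, Δ₃ = 32.
All leading minors are positive, so H is positive definite: a local minimum.

local minimum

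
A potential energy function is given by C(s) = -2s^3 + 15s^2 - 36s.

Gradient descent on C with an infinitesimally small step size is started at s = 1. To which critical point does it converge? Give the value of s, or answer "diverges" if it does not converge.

2

C'(s) = -6(s - 3)(s - 2), so C'(1) = -12.
Gradient descent moves in the -C' direction, i.e. s is increasing.
The nearest critical point in that direction is s = 2, where C'' = 6 > 0 (a local minimum). The iterate converges there.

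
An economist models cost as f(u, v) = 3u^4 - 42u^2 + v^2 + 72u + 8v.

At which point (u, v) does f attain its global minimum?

(-3, -4)

f(u,v) separates as P(u) + Q(v), so its minimum is min P + min Q.
P'(u) = 12(u - 2)(u - 1)(u + 3) vanishes at u ∈ {-3, 1, 2}; Q'(v) = 2v + 8 vanishes at v ∈ {-4}.
Local minima of P (where P''>0): P(-3)=-351, P(2)=24. Local minima of Q: Q(-4)=-16.
So the global minimum of f is P(-3) + Q(-4) = -351 − 16 = -367, attained at (-3, -4).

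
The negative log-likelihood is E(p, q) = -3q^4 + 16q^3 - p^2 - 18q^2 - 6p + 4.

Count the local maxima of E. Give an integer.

2

E separates as a function of p plus a function of q, so ∇E=0 decouples.
∂E/∂p = -2(p + 3) = 0 at p ∈ {-3}; ∂E/∂q = -12q(q - 3)(q - 1) = 0 at q ∈ {0, 1, 3}.
The Hessian is diagonal: diag(E_pp, E_qq). Second derivatives: E_pp(-3)=-2; E_qq(0)=-36, E_qq(1)=24, E_qq(3)=-72.
Local maxima occur where both diagonal entries negative: (-3, 0), (-3, 3). Count: 2.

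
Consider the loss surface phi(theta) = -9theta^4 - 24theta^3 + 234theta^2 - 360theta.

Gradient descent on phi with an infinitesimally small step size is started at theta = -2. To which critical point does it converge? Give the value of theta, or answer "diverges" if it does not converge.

1

phi'(theta) = -36(theta - 2)(theta - 1)(theta + 5), so phi'(-2) = -1296.
Gradient descent moves in the -phi' direction, i.e. theta is increasing.
The nearest critical point in that direction is theta = 1, where phi'' = 216 > 0 (a local minimum). The iterate converges there.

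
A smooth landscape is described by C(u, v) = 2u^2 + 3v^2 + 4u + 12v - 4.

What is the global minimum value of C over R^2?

C(u,v) separates as P(u) + Q(v) − 4, so its minimum is min P + min Q − 4.
P'(u) = 4u + 4 vanishes at u ∈ {-1}; Q'(v) = 6v + 12 vanishes at v ∈ {-2}.
Local minima of P (where P''>0): P(-1)=-2. Local minima of Q: Q(-2)=-12.
So the global minimum of C is P(-1) + Q(-2) − 4 = -2 − 12 − 4 = -18, attained at (-1, -2).

-18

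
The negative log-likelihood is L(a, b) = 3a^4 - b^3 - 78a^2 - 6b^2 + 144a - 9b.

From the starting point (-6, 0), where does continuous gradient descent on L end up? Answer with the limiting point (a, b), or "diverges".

diverges

L is separable, so gradient descent decouples: a follows -∂L/∂a, b follows -∂L/∂b.
∂L/∂a = 12(a - 3)(a - 1)(a + 4); at a=-6 this is -1512, so a increases.
∂L/∂b = -3(b + 1)(b + 3); at b=0 this is -9, so b increases.
The b-coordinate has no critical point in that direction and runs off to infinity.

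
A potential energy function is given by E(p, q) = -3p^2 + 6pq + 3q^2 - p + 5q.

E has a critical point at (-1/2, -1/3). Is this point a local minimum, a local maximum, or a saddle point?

saddle point

The Hessian of E is constant: H = [[-6, 6], [6, 6]].
det(H) = (-6)·6 − 6² = -72.
Since det(H) < 0, H is indefinite and the critical point is a saddle point.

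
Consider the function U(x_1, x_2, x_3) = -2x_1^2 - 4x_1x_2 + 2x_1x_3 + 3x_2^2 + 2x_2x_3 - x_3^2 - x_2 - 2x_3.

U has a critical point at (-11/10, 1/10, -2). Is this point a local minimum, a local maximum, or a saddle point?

The Hessian is constant: H = [[-4, -4, 2], [-4, 6, 2], [2, 2, -2]].
Leading principal minors: Δ₁ = -4, Δ₂ = -40, Δ₃ = 40.
The minors fit neither the all-positive nor the alternating-sign pattern, so H is indefinite: a saddle point.

saddle point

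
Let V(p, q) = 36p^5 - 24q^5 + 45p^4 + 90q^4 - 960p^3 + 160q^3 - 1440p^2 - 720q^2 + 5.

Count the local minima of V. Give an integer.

V separates as a function of p plus a function of q, so ∇V=0 decouples.
∂V/∂p = 180p(p - 4)(p + 1)(p + 4) = 0 at p ∈ {-4, -1, 0, 4}; ∂V/∂q = -120q(q - 3)(q - 2)(q + 2) = 0 at q ∈ {-2, 0, 2, 3}.
The Hessian is diagonal: diag(V_pp, V_qq). Second derivatives: V_pp(-4)=-17280, V_pp(-1)=2700, V_pp(0)=-2880, V_pp(4)=28800; V_qq(-2)=4800, V_qq(0)=-1440, V_qq(2)=960, V_qq(3)=-1800.
Local minima occur where both diagonal entries positive: (-1, -2), (-1, 2), (4, -2), (4, 2). Count: 4.

4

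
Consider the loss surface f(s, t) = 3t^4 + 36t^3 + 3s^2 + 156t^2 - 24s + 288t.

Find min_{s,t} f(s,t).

f(s,t) separates as P(s) + Q(t), so its minimum is min P + min Q.
P'(s) = 6s - 24 vanishes at s ∈ {4}; Q'(t) = 12(t + 2)(t + 3)(t + 4) vanishes at t ∈ {-4, -3, -2}.
Local minima of P (where P''>0): P(4)=-48. Local minima of Q: Q(-4)=-192, Q(-2)=-192.
So the global minimum of f is P(4) + Q(-4) = -48 − 192 = -240, attained at (4, -4).

-240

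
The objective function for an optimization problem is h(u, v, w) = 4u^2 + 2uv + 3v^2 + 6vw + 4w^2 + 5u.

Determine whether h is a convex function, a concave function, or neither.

h is quadratic, so its Hessian is the constant matrix H = [[8, 2, 0], [2, 6, 6], [0, 6, 8]].
Leading principal minors: 8, 44, 64.
All positive ⇒ H ≻ 0 ⇒ convex.

convex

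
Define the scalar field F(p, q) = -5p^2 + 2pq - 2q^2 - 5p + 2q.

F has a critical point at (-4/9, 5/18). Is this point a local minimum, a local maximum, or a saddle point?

local maximum

The Hessian of F is constant: H = [[-10, 2], [2, -4]].
det(H) = (-10)·(-4) − 2² = 36.
det(H) > 0 and tr(H) = -14 < 0, so H is negative definite and the point is a local maximum.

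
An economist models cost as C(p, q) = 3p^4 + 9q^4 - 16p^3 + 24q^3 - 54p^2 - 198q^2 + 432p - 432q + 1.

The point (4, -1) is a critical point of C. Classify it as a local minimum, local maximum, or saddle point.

The mixed partial ∂²C/∂p∂q is 0, so the Hessian at any point is diag(C_pp, C_qq) = diag(12(3p^2 - 8p - 9), 36(3q^2 + 4q - 11)).
At (4, -1): H = diag(84, -432).
The eigenvalues have opposite signs, so H is indefinite: a saddle point.

saddle point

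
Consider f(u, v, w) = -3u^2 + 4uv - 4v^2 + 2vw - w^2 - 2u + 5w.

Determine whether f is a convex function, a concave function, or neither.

f is quadratic, so its Hessian is the constant matrix H = [[-6, 4, 0], [4, -8, 2], [0, 2, -2]].
Leading principal minors: -6, 32, -40.
Signs alternate −, +, − ⇒ H ≺ 0 ⇒ concave.

concave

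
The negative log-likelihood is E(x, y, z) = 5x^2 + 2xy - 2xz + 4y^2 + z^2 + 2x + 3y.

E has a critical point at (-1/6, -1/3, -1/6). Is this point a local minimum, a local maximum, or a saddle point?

local minimum

The Hessian is constant: H = [[10, 2, -2], [2, 8, 0], [-2, 0, 2]].
Leading principal minors: Δ₁ = 10, Δ₂ = 76, Δ₃ = 120.
All leading minors are positive, so H is positive definite: a local minimum.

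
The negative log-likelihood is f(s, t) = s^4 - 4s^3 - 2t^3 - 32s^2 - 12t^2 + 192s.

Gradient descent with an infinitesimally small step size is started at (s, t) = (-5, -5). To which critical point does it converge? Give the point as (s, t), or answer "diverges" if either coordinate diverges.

f is separable, so gradient descent decouples: s follows -∂f/∂s, t follows -∂f/∂t.
∂f/∂s = 4(s - 4)(s - 3)(s + 4); at s=-5 this is -288, so s increases.
∂f/∂t = -6t(t + 4); at t=-5 this is -30, so t increases.
s converges to its nearest critical value -4 (a local min of the s-part); t converges to -4. The iterate converges to (-4, -4).

(-4, -4)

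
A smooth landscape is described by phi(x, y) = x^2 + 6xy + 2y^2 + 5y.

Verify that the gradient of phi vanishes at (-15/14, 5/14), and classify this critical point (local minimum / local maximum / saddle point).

saddle point

∇phi = (2x + 6y, 6x + 4y + 5); substituting (-15/14, 5/14) gives ∇phi = (0, 0), so (-15/14, 5/14) is indeed a critical point.
The Hessian of phi is constant: H = [[2, 6], [6, 4]].
det(H) = 2·4 − 6² = -28.
Since det(H) < 0, H is indefinite and the critical point is a saddle point.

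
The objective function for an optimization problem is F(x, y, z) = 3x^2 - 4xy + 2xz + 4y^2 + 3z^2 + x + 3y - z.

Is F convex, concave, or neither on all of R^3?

F is quadratic, so its Hessian is the constant matrix H = [[6, -4, 2], [-4, 8, 0], [2, 0, 6]].
Leading principal minors: 6, 32, 160.
All positive ⇒ H ≻ 0 ⇒ convex.

convex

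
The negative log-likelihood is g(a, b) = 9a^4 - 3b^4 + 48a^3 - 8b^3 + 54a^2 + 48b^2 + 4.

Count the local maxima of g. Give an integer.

g separates as a function of a plus a function of b, so ∇g=0 decouples.
∂g/∂a = 36a(a + 1)(a + 3) = 0 at a ∈ {-3, -1, 0}; ∂g/∂b = -12b(b - 2)(b + 4) = 0 at b ∈ {-4, 0, 2}.
The Hessian is diagonal: diag(g_aa, g_bb). Second derivatives: g_aa(-3)=216, g_aa(-1)=-72, g_aa(0)=108; g_bb(-4)=-288, g_bb(0)=96, g_bb(2)=-144.
Local maxima occur where both diagonal entries negative: (-1, -4), (-1, 2). Count: 2.

2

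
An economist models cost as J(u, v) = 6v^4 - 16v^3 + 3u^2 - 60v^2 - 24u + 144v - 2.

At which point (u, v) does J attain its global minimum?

J(u,v) separates as P(u) + Q(v) − 2, so its minimum is min P + min Q − 2.
P'(u) = 6u - 24 vanishes at u ∈ {4}; Q'(v) = 24(v - 3)(v - 1)(v + 2) vanishes at v ∈ {-2, 1, 3}.
Local minima of P (where P''>0): P(4)=-48. Local minima of Q: Q(-2)=-304, Q(3)=-54.
So the global minimum of J is P(4) + Q(-2) − 2 = -48 − 304 − 2 = -354, attained at (4, -2).

(4, -2)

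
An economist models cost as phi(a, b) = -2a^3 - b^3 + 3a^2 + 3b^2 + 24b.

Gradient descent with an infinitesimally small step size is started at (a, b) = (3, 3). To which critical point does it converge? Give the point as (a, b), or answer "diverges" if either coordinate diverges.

phi is separable, so gradient descent decouples: a follows -∂phi/∂a, b follows -∂phi/∂b.
∂phi/∂a = -6a(a - 1); at a=3 this is -36, so a increases.
∂phi/∂b = -3(b - 4)(b + 2); at b=3 this is 15, so b decreases.
The a-coordinate has no critical point in that direction and runs off to infinity.

diverges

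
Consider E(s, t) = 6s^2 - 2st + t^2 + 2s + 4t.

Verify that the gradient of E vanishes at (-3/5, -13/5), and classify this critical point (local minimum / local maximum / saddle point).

local minimum

∇E = (12s - 2t + 2, -2s + 2t + 4); substituting (-3/5, -13/5) gives ∇E = (0, 0), so (-3/5, -13/5) is indeed a critical point.
The Hessian of E is constant: H = [[12, -2], [-2, 2]].
det(H) = 12·2 − (-2)² = 20.
det(H) > 0 and tr(H) = 14 > 0, so H is positive definite and the point is a local minimum.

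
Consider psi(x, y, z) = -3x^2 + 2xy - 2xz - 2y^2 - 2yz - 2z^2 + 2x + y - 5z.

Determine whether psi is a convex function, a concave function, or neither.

concave

psi is quadratic, so its Hessian is the constant matrix H = [[-6, 2, -2], [2, -4, -2], [-2, -2, -4]].
Leading principal minors: -6, 20, -24.
Signs alternate −, +, − ⇒ H ≺ 0 ⇒ concave.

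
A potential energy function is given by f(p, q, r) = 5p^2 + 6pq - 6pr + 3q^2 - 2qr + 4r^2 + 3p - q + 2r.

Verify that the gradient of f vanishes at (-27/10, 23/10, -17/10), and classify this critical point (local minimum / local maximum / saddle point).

∇f = (10p + 6q - 6r + 3, 6p + 6q - 2r - 1, -6p - 2q + 8r + 2); substituting (-27/10, 23/10, -17/10) gives ∇f = (0, 0, 0), so (-27/10, 23/10, -17/10) is indeed a critical point.
The Hessian is constant: H = [[10, 6, -6], [6, 6, -2], [-6, -2, 8]].
Leading principal minors: Δ₁ = 10, Δ₂ = 24, Δ₃ = 80.
All leading minors are positive, so H is positive definite: a local minimum.

local minimum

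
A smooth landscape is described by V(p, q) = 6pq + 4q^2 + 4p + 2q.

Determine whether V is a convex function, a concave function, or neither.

neither

V is quadratic, so its Hessian is the constant matrix H = [[0, 6], [6, 8]].
det(H) = -36, tr(H) = 8.
det(H) < 0, so H is indefinite: neither convex nor concave.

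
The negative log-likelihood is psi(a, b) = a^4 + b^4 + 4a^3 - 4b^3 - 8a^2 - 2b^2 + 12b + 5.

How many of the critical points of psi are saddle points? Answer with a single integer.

4

psi separates as a function of a plus a function of b, so ∇psi=0 decouples.
∂psi/∂a = 4a(a - 1)(a + 4) = 0 at a ∈ {-4, 0, 1}; ∂psi/∂b = 4(b - 3)(b - 1)(b + 1) = 0 at b ∈ {-1, 1, 3}.
The Hessian is diagonal: diag(psi_aa, psi_bb). Second derivatives: psi_aa(-4)=80, psi_aa(0)=-16, psi_aa(1)=20; psi_bb(-1)=32, psi_bb(1)=-16, psi_bb(3)=32.
Saddle points occur where the two diagonal entries have opposite signs: (-4, 1), (0, -1), (0, 3), (1, 1). Count: 4.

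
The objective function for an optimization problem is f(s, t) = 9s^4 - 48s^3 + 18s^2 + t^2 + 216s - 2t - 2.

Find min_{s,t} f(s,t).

f(s,t) separates as P(s) + Q(t) − 2, so its minimum is min P + min Q − 2.
P'(s) = 36(s - 3)(s - 2)(s + 1) vanishes at s ∈ {-1, 2, 3}; Q'(t) = 2(t - 1) vanishes at t ∈ {1}.
Local minima of P (where P''>0): P(-1)=-141, P(3)=243. Local minima of Q: Q(1)=-1.
So the global minimum of f is P(-1) + Q(1) − 2 = -141 − 1 − 2 = -144, attained at (-1, 1).

-144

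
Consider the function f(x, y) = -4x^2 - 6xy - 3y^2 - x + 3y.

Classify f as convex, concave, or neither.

concave

f is quadratic, so its Hessian is the constant matrix H = [[-8, -6], [-6, -6]].
det(H) = 12, tr(H) = -14.
det(H) > 0 and tr(H) < 0, so H is negative definite everywhere: concave.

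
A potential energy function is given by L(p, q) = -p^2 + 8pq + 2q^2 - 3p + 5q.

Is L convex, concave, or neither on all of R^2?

L is quadratic, so its Hessian is the constant matrix H = [[-2, 8], [8, 4]].
det(H) = -72, tr(H) = 2.
det(H) < 0, so H is indefinite: neither convex nor concave.

neither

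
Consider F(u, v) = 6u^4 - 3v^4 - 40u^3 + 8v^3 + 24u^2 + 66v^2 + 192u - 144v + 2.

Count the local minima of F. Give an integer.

2

F separates as a function of u plus a function of v, so ∇F=0 decouples.
∂F/∂u = 24(u - 4)(u - 2)(u + 1) = 0 at u ∈ {-1, 2, 4}; ∂F/∂v = -12(v - 4)(v - 1)(v + 3) = 0 at v ∈ {-3, 1, 4}.
The Hessian is diagonal: diag(F_uu, F_vv). Second derivatives: F_uu(-1)=360, F_uu(2)=-144, F_uu(4)=240; F_vv(-3)=-336, F_vv(1)=144, F_vv(4)=-252.
Local minima occur where both diagonal entries positive: (-1, 1), (4, 1). Count: 2.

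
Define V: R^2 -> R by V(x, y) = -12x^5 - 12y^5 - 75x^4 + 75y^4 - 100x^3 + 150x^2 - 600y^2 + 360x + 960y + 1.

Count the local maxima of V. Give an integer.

4

V separates as a function of x plus a function of y, so ∇V=0 decouples.
∂V/∂x = -60(x - 1)(x + 1)(x + 2)(x + 3) = 0 at x ∈ {-3, -2, -1, 1}; ∂V/∂y = -60(y - 4)(y - 2)(y - 1)(y + 2) = 0 at y ∈ {-2, 1, 2, 4}.
The Hessian is diagonal: diag(V_xx, V_yy). Second derivatives: V_xx(-3)=480, V_xx(-2)=-180, V_xx(-1)=240, V_xx(1)=-1440; V_yy(-2)=4320, V_yy(1)=-540, V_yy(2)=480, V_yy(4)=-2160.
Local maxima occur where both diagonal entries negative: (-2, 1), (-2, 4), (1, 1), (1, 4). Count: 4.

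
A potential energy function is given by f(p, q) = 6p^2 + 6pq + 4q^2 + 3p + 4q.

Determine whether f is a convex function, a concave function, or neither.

f is quadratic, so its Hessian is the constant matrix H = [[12, 6], [6, 8]].
det(H) = 60, tr(H) = 20.
det(H) > 0 and tr(H) > 0, so H is positive definite everywhere: convex.

convex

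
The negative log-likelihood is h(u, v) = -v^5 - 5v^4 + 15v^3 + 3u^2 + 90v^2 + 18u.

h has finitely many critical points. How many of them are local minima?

h separates as a function of u plus a function of v, so ∇h=0 decouples.
∂h/∂u = 6(u + 3) = 0 at u ∈ {-3}; ∂h/∂v = -5v(v - 3)(v + 3)(v + 4) = 0 at v ∈ {-4, -3, 0, 3}.
The Hessian is diagonal: diag(h_uu, h_vv). Second derivatives: h_uu(-3)=6; h_vv(-4)=140, h_vv(-3)=-90, h_vv(0)=180, h_vv(3)=-630.
Local minima occur where both diagonal entries positive: (-3, -4), (-3, 0). Count: 2.

2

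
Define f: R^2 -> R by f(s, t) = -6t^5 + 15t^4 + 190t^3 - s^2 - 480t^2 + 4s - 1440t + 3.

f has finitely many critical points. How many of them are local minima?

f separates as a function of s plus a function of t, so ∇f=0 decouples.
∂f/∂s = -2(s - 2) = 0 at s ∈ {2}; ∂f/∂t = -30(t - 4)(t - 3)(t + 1)(t + 4) = 0 at t ∈ {-4, -1, 3, 4}.
The Hessian is diagonal: diag(f_ss, f_tt). Second derivatives: f_ss(2)=-2; f_tt(-4)=5040, f_tt(-1)=-1800, f_tt(3)=840, f_tt(4)=-1200.
Local minima occur where both diagonal entries positive: none. Count: 0.

0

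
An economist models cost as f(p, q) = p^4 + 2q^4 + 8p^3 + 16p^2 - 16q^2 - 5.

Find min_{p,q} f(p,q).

-37

f(p,q) separates as A(p) + B(q) − 5, so its minimum is min A + min B − 5.
A'(p) = 4p(p + 2)(p + 4) vanishes at p ∈ {-4, -2, 0}; B'(q) = 8q(q - 2)(q + 2) vanishes at q ∈ {-2, 0, 2}.
Local minima of A (where A''>0): A(-4)=0, A(0)=0. Local minima of B: B(-2)=-32, B(2)=-32.
So the global minimum of f is A(-4) + B(-2) − 5 = 0 − 32 − 5 = -37, attained at (-4, -2).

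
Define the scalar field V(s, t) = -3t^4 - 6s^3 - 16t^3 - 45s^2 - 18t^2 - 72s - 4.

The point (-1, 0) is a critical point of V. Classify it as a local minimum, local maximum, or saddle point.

local maximum

The mixed partial ∂²V/∂s∂t is 0, so the Hessian at any point is diag(V_ss, V_tt) = diag(-18(2s + 5), -12(3t^2 + 8t + 3)).
At (-1, 0): H = diag(-54, -36).
Both eigenvalues are negative, so H is negative definite: a local maximum.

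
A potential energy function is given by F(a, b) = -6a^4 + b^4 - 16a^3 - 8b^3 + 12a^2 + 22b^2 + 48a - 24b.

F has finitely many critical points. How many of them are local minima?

2

F separates as a function of a plus a function of b, so ∇F=0 decouples.
∂F/∂a = -24(a - 1)(a + 1)(a + 2) = 0 at a ∈ {-2, -1, 1}; ∂F/∂b = 4(b - 3)(b - 2)(b - 1) = 0 at b ∈ {1, 2, 3}.
The Hessian is diagonal: diag(F_aa, F_bb). Second derivatives: F_aa(-2)=-72, F_aa(-1)=48, F_aa(1)=-144; F_bb(1)=8, F_bb(2)=-4, F_bb(3)=8.
Local minima occur where both diagonal entries positive: (-1, 1), (-1, 3). Count: 2.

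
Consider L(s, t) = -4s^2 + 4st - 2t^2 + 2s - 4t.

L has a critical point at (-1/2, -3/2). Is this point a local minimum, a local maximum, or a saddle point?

The Hessian of L is constant: H = [[-8, 4], [4, -4]].
det(H) = (-8)·(-4) − 4² = 16.
det(H) > 0 and tr(H) = -12 < 0, so H is negative definite and the point is a local maximum.

local maximum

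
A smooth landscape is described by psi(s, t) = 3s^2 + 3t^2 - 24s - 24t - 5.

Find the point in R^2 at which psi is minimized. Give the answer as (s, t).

(4, 4)

psi(s,t) separates as P(s) + Q(t) − 5, so its minimum is min P + min Q − 5.
P'(s) = 6s - 24 vanishes at s ∈ {4}; Q'(t) = 6(t - 4) vanishes at t ∈ {4}.
Local minima of P (where P''>0): P(4)=-48. Local minima of Q: Q(4)=-48.
So the global minimum of psi is P(4) + Q(4) − 5 = -48 − 48 − 5 = -101, attained at (4, 4).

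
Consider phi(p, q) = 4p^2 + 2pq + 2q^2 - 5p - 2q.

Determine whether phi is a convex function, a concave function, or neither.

convex

phi is quadratic, so its Hessian is the constant matrix H = [[8, 2], [2, 4]].
det(H) = 28, tr(H) = 12.
det(H) > 0 and tr(H) > 0, so H is positive definite everywhere: convex.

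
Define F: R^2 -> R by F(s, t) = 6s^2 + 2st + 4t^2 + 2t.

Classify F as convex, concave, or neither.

F is quadratic, so its Hessian is the constant matrix H = [[12, 2], [2, 8]].
det(H) = 92, tr(H) = 20.
det(H) > 0 and tr(H) > 0, so H is positive definite everywhere: convex.

convex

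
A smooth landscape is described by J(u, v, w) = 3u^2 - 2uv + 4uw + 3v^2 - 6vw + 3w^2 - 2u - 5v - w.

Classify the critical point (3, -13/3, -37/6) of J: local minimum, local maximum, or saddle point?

The Hessian is constant: H = [[6, -2, 4], [-2, 6, -6], [4, -6, 6]].
Leading principal minors: Δ₁ = 6, Δ₂ = 32, Δ₃ = -24.
The minors fit neither the all-positive nor the alternating-sign pattern, so H is indefinite: a saddle point.

saddle point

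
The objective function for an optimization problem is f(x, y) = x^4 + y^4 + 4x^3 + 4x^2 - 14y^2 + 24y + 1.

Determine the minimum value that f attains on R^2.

f(x,y) separates as P(x) + Q(y) + 1, so its minimum is min P + min Q + 1.
P'(x) = 4x(x + 1)(x + 2) vanishes at x ∈ {-2, -1, 0}; Q'(y) = 4(y - 2)(y - 1)(y + 3) vanishes at y ∈ {-3, 1, 2}.
Local minima of P (where P''>0): P(-2)=0, P(0)=0. Local minima of Q: Q(-3)=-117, Q(2)=8.
So the global minimum of f is P(-2) + Q(-3) + 1 = 0 − 117 + 1 = -116, attained at (-2, -3).

-116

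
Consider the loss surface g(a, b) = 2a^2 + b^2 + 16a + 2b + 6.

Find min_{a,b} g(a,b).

-27

g(a,b) separates as P(a) + Q(b) + 6, so its minimum is min P + min Q + 6.
P'(a) = 4a + 16 vanishes at a ∈ {-4}; Q'(b) = 2b + 2 vanishes at b ∈ {-1}.
Local minima of P (where P''>0): P(-4)=-32. Local minima of Q: Q(-1)=-1.
So the global minimum of g is P(-4) + Q(-1) + 6 = -32 − 1 + 6 = -27, attained at (-4, -1).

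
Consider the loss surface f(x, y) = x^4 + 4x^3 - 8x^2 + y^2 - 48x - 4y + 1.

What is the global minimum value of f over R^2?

-83

f(x,y) separates as P(x) + Q(y) + 1, so its minimum is min P + min Q + 1.
P'(x) = 4(x - 2)(x + 2)(x + 3) vanishes at x ∈ {-3, -2, 2}; Q'(y) = 2y - 4 vanishes at y ∈ {2}.
Local minima of P (where P''>0): P(-3)=45, P(2)=-80. Local minima of Q: Q(2)=-4.
So the global minimum of f is P(2) + Q(2) + 1 = -80 − 4 + 1 = -83, attained at (2, 2).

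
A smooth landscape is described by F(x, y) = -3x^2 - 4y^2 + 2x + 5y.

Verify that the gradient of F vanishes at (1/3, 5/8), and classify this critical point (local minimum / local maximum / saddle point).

∇F = (-6x + 2, -8y + 5); substituting (1/3, 5/8) gives ∇F = (0, 0), so (1/3, 5/8) is indeed a critical point.
The Hessian of F is constant: H = [[-6, 0], [0, -8]].
det(H) = (-6)·(-8) − 0² = 48.
det(H) > 0 and tr(H) = -14 < 0, so H is negative definite and the point is a local maximum.

local maximum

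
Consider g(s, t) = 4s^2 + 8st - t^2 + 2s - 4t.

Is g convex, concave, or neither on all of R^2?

neither

g is quadratic, so its Hessian is the constant matrix H = [[8, 8], [8, -2]].
det(H) = -80, tr(H) = 6.
det(H) < 0, so H is indefinite: neither convex nor concave.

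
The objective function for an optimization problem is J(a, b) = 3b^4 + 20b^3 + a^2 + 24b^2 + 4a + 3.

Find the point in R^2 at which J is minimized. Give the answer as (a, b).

J(a,b) separates as P(a) + Q(b) + 3, so its minimum is min P + min Q + 3.
P'(a) = 2a + 4 vanishes at a ∈ {-2}; Q'(b) = 12b(b + 1)(b + 4) vanishes at b ∈ {-4, -1, 0}.
Local minima of P (where P''>0): P(-2)=-4. Local minima of Q: Q(-4)=-128, Q(0)=0.
So the global minimum of J is P(-2) + Q(-4) + 3 = -4 − 128 + 3 = -129, attained at (-2, -4).

(-2, -4)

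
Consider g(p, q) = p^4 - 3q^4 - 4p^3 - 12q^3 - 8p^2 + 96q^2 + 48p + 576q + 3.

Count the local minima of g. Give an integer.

g separates as a function of p plus a function of q, so ∇g=0 decouples.
∂g/∂p = 4(p - 3)(p - 2)(p + 2) = 0 at p ∈ {-2, 2, 3}; ∂g/∂q = -12(q - 4)(q + 3)(q + 4) = 0 at q ∈ {-4, -3, 4}.
The Hessian is diagonal: diag(g_pp, g_qq). Second derivatives: g_pp(-2)=80, g_pp(2)=-16, g_pp(3)=20; g_qq(-4)=-96, g_qq(-3)=84, g_qq(4)=-672.
Local minima occur where both diagonal entries positive: (-2, -3), (3, -3). Count: 2.

2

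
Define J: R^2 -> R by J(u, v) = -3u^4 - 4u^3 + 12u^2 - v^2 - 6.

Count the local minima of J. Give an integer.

0

J separates as a function of u plus a function of v, so ∇J=0 decouples.
∂J/∂u = -12u(u - 1)(u + 2) = 0 at u ∈ {-2, 0, 1}; ∂J/∂v = -2v = 0 at v ∈ {0}.
The Hessian is diagonal: diag(J_uu, J_vv). Second derivatives: J_uu(-2)=-72, J_uu(0)=24, J_uu(1)=-36; J_vv(0)=-2.
Local minima occur where both diagonal entries positive: none. Count: 0.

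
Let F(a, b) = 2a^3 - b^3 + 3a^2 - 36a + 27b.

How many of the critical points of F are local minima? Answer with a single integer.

1

F separates as a function of a plus a function of b, so ∇F=0 decouples.
∂F/∂a = 6(a - 2)(a + 3) = 0 at a ∈ {-3, 2}; ∂F/∂b = -3(b - 3)(b + 3) = 0 at b ∈ {-3, 3}.
The Hessian is diagonal: diag(F_aa, F_bb). Second derivatives: F_aa(-3)=-30, F_aa(2)=30; F_bb(-3)=18, F_bb(3)=-18.
Local minima occur where both diagonal entries positive: (2, -3). Count: 1.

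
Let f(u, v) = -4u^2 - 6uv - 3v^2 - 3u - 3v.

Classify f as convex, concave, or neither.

f is quadratic, so its Hessian is the constant matrix H = [[-8, -6], [-6, -6]].
det(H) = 12, tr(H) = -14.
det(H) > 0 and tr(H) < 0, so H is negative definite everywhere: concave.

concave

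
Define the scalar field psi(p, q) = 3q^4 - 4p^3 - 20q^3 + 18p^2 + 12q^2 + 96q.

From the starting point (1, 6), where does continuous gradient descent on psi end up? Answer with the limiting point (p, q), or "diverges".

(0, 4)

psi is separable, so gradient descent decouples: p follows -∂psi/∂p, q follows -∂psi/∂q.
∂psi/∂p = -12p(p - 3); at p=1 this is 24, so p decreases.
∂psi/∂q = 12(q - 4)(q - 2)(q + 1); at q=6 this is 672, so q decreases.
p converges to its nearest critical value 0 (a local min of the p-part); q converges to 4. The iterate converges to (0, 4).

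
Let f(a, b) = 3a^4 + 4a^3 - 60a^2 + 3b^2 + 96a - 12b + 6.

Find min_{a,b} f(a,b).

-838

f(a,b) separates as P(a) + Q(b) + 6, so its minimum is min P + min Q + 6.
P'(a) = 12(a - 2)(a - 1)(a + 4) vanishes at a ∈ {-4, 1, 2}; Q'(b) = 6b - 12 vanishes at b ∈ {2}.
Local minima of P (where P''>0): P(-4)=-832, P(2)=32. Local minima of Q: Q(2)=-12.
So the global minimum of f is P(-4) + Q(2) + 6 = -832 − 12 + 6 = -838, attained at (-4, 2).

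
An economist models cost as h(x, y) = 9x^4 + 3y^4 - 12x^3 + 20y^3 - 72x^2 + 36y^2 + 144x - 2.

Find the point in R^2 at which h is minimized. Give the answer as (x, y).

(-2, 0)

h(x,y) separates as P(x) + Q(y) − 2, so its minimum is min P + min Q − 2.
P'(x) = 36(x - 2)(x - 1)(x + 2) vanishes at x ∈ {-2, 1, 2}; Q'(y) = 12y(y + 2)(y + 3) vanishes at y ∈ {-3, -2, 0}.
Local minima of P (where P''>0): P(-2)=-336, P(2)=48. Local minima of Q: Q(-3)=27, Q(0)=0.
So the global minimum of h is P(-2) + Q(0) − 2 = -336 + 0 − 2 = -338, attained at (-2, 0).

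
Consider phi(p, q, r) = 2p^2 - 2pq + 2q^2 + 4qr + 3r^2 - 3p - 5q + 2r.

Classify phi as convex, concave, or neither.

convex

phi is quadratic, so its Hessian is the constant matrix H = [[4, -2, 0], [-2, 4, 4], [0, 4, 6]].
Leading principal minors: 4, 12, 8.
All positive ⇒ H ≻ 0 ⇒ convex.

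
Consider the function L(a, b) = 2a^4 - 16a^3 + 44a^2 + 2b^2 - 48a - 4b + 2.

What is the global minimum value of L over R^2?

-18

L(a,b) separates as P(a) + Q(b) + 2, so its minimum is min P + min Q + 2.
P'(a) = 8(a - 3)(a - 2)(a - 1) vanishes at a ∈ {1, 2, 3}; Q'(b) = 4b - 4 vanishes at b ∈ {1}.
Local minima of P (where P''>0): P(1)=-18, P(3)=-18. Local minima of Q: Q(1)=-2.
So the global minimum of L is P(1) + Q(1) + 2 = -18 − 2 + 2 = -18, attained at (1, 1).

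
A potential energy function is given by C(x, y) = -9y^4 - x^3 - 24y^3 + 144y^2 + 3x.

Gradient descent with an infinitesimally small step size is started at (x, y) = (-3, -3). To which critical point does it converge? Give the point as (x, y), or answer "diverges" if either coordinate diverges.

(-1, 0)

C is separable, so gradient descent decouples: x follows -∂C/∂x, y follows -∂C/∂y.
∂C/∂x = -3(x - 1)(x + 1); at x=-3 this is -24, so x increases.
∂C/∂y = -36y(y - 2)(y + 4); at y=-3 this is -540, so y increases.
x converges to its nearest critical value -1 (a local min of the x-part); y converges to 0. The iterate converges to (-1, 0).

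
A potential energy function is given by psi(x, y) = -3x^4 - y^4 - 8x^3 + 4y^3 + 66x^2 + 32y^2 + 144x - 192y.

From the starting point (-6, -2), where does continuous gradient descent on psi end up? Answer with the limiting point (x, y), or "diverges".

psi is separable, so gradient descent decouples: x follows -∂psi/∂x, y follows -∂psi/∂y.
∂psi/∂x = -12(x - 3)(x + 1)(x + 4); at x=-6 this is 1080, so x decreases.
∂psi/∂y = -4(y - 4)(y - 3)(y + 4); at y=-2 this is -240, so y increases.
The x-coordinate has no critical point in that direction and runs off to infinity.

diverges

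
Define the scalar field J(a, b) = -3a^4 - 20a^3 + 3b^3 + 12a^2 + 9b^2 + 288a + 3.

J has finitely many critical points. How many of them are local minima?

J separates as a function of a plus a function of b, so ∇J=0 decouples.
∂J/∂a = -12(a - 2)(a + 3)(a + 4) = 0 at a ∈ {-4, -3, 2}; ∂J/∂b = 9b(b + 2) = 0 at b ∈ {-2, 0}.
The Hessian is diagonal: diag(J_aa, J_bb). Second derivatives: J_aa(-4)=-72, J_aa(-3)=60, J_aa(2)=-360; J_bb(-2)=-18, J_bb(0)=18.
Local minima occur where both diagonal entries positive: (-3, 0). Count: 1.

1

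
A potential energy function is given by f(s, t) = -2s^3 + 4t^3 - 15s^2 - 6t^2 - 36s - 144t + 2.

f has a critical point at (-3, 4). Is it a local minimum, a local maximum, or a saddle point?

The mixed partial ∂²f/∂s∂t is 0, so the Hessian at any point is diag(f_ss, f_tt) = diag(-6(2s + 5), 12(2t - 1)).
At (-3, 4): H = diag(6, 84).
Both eigenvalues are positive, so H is positive definite: a local minimum.

local minimum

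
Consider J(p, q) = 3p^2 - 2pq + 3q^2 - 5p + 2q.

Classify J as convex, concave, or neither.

convex

J is quadratic, so its Hessian is the constant matrix H = [[6, -2], [-2, 6]].
det(H) = 32, tr(H) = 12.
det(H) > 0 and tr(H) > 0, so H is positive definite everywhere: convex.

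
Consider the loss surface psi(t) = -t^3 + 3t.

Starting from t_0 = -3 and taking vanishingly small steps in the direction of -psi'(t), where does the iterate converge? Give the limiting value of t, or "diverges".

psi'(t) = -3(t - 1)(t + 1), so psi'(-3) = -24.
Gradient descent moves in the -psi' direction, i.e. t is increasing.
The nearest critical point in that direction is t = -1, where psi'' = 6 > 0 (a local minimum). The iterate converges there.

-1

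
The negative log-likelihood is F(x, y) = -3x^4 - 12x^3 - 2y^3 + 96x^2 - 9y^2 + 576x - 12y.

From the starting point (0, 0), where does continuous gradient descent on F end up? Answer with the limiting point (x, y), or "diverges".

F is separable, so gradient descent decouples: x follows -∂F/∂x, y follows -∂F/∂y.
∂F/∂x = -12(x - 4)(x + 3)(x + 4); at x=0 this is 576, so x decreases.
∂F/∂y = -6(y + 1)(y + 2); at y=0 this is -12, so y increases.
The y-coordinate has no critical point in that direction and runs off to infinity.

diverges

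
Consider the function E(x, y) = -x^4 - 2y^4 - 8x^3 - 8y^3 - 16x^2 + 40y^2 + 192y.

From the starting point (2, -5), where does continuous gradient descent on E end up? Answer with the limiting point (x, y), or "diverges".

E is separable, so gradient descent decouples: x follows -∂E/∂x, y follows -∂E/∂y.
∂E/∂x = -4x(x + 2)(x + 4); at x=2 this is -192, so x increases.
∂E/∂y = -8(y - 3)(y + 2)(y + 4); at y=-5 this is 192, so y decreases.
The x-coordinate has no critical point in that direction and runs off to infinity.

diverges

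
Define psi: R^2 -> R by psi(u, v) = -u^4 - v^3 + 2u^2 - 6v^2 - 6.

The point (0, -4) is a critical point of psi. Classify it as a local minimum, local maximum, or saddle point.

The mixed partial ∂²psi/∂u∂v is 0, so the Hessian at any point is diag(psi_uu, psi_vv) = diag(4(-3u^2 + 1), -6(v + 2)).
At (0, -4): H = diag(4, 12).
Both eigenvalues are positive, so H is positive definite: a local minimum.

local minimum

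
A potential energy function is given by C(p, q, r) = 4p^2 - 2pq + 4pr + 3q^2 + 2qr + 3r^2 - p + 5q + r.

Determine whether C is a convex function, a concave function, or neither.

convex

C is quadratic, so its Hessian is the constant matrix H = [[8, -2, 4], [-2, 6, 2], [4, 2, 6]].
Leading principal minors: 8, 44, 104.
All positive ⇒ H ≻ 0 ⇒ convex.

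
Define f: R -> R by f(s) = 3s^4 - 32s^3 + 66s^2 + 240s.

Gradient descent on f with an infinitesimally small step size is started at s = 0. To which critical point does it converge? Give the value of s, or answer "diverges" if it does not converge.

-1

f'(s) = 12(s - 5)(s - 4)(s + 1), so f'(0) = 240.
Gradient descent moves in the -f' direction, i.e. s is decreasing.
The nearest critical point in that direction is s = -1, where f'' = 360 > 0 (a local minimum). The iterate converges there.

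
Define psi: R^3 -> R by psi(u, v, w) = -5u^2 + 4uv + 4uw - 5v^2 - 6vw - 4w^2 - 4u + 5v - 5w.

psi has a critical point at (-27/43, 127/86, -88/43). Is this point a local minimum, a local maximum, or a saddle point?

local maximum

The Hessian is constant: H = [[-10, 4, 4], [4, -10, -6], [4, -6, -8]].
Leading principal minors: Δ₁ = -10, Δ₂ = 84, Δ₃ = -344.
The minors alternate sign starting negative (−, +, −), so H is negative definite: a local maximum.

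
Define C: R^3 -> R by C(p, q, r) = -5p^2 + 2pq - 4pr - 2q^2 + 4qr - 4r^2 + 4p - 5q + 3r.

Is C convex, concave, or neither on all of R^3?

concave

C is quadratic, so its Hessian is the constant matrix H = [[-10, 2, -4], [2, -4, 4], [-4, 4, -8]].
Leading principal minors: -10, 36, -128.
Signs alternate −, +, − ⇒ H ≺ 0 ⇒ concave.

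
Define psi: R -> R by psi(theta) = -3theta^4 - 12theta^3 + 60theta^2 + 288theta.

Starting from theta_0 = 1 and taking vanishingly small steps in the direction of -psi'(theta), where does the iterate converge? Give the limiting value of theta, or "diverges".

-2

psi'(theta) = -12(theta - 3)(theta + 2)(theta + 4), so psi'(1) = 360.
Gradient descent moves in the -psi' direction, i.e. theta is decreasing.
The nearest critical point in that direction is theta = -2, where psi'' = 120 > 0 (a local minimum). The iterate converges there.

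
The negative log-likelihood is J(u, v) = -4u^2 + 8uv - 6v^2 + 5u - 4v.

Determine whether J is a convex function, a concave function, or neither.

J is quadratic, so its Hessian is the constant matrix H = [[-8, 8], [8, -12]].
det(H) = 32, tr(H) = -20.
det(H) > 0 and tr(H) < 0, so H is negative definite everywhere: concave.

concave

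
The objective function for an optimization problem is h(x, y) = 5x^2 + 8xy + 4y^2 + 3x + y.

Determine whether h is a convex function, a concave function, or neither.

h is quadratic, so its Hessian is the constant matrix H = [[10, 8], [8, 8]].
det(H) = 16, tr(H) = 18.
det(H) > 0 and tr(H) > 0, so H is positive definite everywhere: convex.

convex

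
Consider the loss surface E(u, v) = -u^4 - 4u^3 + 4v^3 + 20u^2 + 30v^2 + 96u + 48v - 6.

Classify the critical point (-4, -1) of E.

The mixed partial ∂²E/∂u∂v is 0, so the Hessian at any point is diag(E_uu, E_vv) = diag(4(-3u^2 - 6u + 10), 12(2v + 5)).
At (-4, -1): H = diag(-56, 36).
The eigenvalues have opposite signs, so H is indefinite: a saddle point.

saddle point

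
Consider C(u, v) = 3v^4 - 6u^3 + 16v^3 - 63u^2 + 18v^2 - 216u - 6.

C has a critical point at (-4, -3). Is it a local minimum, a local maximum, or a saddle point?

local minimum

The mixed partial ∂²C/∂u∂v is 0, so the Hessian at any point is diag(C_uu, C_vv) = diag(-18(2u + 7), 12(3v^2 + 8v + 3)).
At (-4, -3): H = diag(18, 72).
Both eigenvalues are positive, so H is positive definite: a local minimum.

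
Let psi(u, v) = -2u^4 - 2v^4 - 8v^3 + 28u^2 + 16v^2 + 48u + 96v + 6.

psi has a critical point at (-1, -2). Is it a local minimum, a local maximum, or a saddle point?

The mixed partial ∂²psi/∂u∂v is 0, so the Hessian at any point is diag(psi_uu, psi_vv) = diag(8(-3u^2 + 7), 8(-3v^2 - 6v + 4)).
At (-1, -2): H = diag(32, 32).
Both eigenvalues are positive, so H is positive definite: a local minimum.

local minimum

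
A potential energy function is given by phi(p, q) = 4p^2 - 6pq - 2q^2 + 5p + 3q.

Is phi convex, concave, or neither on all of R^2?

neither

phi is quadratic, so its Hessian is the constant matrix H = [[8, -6], [-6, -4]].
det(H) = -68, tr(H) = 4.
det(H) < 0, so H is indefinite: neither convex nor concave.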